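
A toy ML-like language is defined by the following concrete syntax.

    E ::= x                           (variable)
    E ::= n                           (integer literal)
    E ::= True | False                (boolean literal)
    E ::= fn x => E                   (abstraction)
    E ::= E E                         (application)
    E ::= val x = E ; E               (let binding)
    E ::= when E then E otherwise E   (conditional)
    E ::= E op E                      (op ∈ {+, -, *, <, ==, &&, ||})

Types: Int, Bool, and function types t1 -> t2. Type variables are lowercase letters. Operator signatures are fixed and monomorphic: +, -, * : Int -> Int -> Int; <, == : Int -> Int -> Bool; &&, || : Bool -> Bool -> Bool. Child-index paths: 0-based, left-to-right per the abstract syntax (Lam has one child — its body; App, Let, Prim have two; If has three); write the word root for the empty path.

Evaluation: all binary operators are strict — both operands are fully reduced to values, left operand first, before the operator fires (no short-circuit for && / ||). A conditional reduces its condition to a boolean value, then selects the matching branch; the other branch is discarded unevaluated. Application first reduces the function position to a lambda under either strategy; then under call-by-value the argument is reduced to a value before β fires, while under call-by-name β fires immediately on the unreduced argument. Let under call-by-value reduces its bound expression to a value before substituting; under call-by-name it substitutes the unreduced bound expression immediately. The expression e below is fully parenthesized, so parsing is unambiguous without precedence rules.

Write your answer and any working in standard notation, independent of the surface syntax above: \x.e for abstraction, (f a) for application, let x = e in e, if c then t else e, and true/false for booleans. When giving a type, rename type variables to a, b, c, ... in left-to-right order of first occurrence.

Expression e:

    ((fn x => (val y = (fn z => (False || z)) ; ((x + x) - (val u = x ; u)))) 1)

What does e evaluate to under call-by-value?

Answer: 1

Trace:
step 0: ((\x.(let y = (\z.(false || z)) in ((x + x) - (let u = x in u)))) 1)
step 1: [beta@root] (let y = (\z.(false || z)) in ((1 + 1) - (let u = 1 in u)))
step 2: [let@root] ((1 + 1) - (let u = 1 in u))
step 3: [delta@0] (2 - (let u = 1 in u))
step 4: [let@1] (2 - 1)
step 5: [delta@root] 1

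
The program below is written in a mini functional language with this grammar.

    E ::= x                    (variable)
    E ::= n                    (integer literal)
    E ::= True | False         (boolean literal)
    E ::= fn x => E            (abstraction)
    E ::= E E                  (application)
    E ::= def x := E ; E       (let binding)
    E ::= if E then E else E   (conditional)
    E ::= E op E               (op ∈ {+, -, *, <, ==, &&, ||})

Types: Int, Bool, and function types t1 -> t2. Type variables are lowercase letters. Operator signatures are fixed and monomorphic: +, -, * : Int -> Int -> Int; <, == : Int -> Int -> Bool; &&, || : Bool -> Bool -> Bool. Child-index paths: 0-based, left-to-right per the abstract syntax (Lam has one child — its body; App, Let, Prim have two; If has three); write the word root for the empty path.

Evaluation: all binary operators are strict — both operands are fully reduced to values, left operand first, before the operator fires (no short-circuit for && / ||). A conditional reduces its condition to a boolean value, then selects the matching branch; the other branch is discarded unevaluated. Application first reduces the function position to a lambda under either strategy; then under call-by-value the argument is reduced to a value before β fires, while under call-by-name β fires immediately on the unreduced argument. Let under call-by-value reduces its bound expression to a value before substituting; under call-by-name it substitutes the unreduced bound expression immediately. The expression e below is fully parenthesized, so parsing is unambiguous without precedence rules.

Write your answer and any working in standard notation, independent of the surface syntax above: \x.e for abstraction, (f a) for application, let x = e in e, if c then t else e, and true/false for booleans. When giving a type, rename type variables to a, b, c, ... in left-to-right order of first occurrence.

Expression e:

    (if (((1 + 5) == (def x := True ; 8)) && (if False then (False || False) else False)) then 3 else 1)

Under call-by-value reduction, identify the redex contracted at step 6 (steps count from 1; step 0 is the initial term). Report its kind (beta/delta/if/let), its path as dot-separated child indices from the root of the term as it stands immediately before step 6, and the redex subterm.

Answer: if at root : (if false then 3 else 1)

Derivation:
step 0: (if (((1 + 5) == (let x = true in 8)) && (if false then (false || false) else false)) then 3 else 1)
step 1: [delta@0.0.0] (if ((6 == (let x = true in 8)) && (if false then (false || false) else false)) then 3 else 1)
step 2: [let@0.0.1] (if ((6 == 8) && (if false then (false || false) else false)) then 3 else 1)
step 3: [delta@0.0] (if (false && (if false then (false || false) else false)) then 3 else 1)
step 4: [if@0.1] (if (false && false) then 3 else 1)
step 5: [delta@0] (if false then 3 else 1)
step 6: [if@root] 1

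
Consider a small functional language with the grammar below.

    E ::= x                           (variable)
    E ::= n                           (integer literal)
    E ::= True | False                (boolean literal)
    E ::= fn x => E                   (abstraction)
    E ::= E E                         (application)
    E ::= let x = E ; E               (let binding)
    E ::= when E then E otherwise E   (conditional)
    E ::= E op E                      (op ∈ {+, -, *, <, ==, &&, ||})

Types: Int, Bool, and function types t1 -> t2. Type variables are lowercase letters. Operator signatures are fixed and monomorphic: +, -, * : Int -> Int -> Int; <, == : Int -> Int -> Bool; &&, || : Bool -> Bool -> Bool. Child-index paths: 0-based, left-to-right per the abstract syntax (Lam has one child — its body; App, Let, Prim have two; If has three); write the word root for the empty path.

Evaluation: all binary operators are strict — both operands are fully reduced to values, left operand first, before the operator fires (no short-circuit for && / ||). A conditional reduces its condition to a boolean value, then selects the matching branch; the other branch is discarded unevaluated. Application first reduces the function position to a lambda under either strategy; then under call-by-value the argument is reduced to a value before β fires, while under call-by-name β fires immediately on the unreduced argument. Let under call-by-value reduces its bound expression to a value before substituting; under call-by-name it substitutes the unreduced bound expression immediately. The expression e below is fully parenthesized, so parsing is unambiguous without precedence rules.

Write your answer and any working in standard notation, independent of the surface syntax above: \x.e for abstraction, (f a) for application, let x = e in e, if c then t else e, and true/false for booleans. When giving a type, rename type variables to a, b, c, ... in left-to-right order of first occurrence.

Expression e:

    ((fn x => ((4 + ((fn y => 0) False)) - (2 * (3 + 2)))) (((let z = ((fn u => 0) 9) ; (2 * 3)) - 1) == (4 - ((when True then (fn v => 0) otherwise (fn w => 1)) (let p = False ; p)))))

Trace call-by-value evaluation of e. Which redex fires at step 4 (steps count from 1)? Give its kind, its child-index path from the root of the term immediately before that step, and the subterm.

Working:
step 0: ((\x.((4 + ((\y.0) false)) - (2 * (3 + 2)))) (((let z = ((\u.0) 9) in (2 * 3)) - 1) == (4 - ((if true then (\v.0) else (\w.1)) (let p = false in p)))))
step 1: [beta@1.0.0.0] ((\x.((4 + ((\y.0) false)) - (2 * (3 + 2)))) (((let z = 0 in (2 * 3)) - 1) == (4 - ((if true then (\v.0) else (\w.1)) (let p = false in p)))))
step 2: [let@1.0.0] ((\x.((4 + ((\y.0) false)) - (2 * (3 + 2)))) (((2 * 3) - 1) == (4 - ((if true then (\v.0) else (\w.1)) (let p = false in p)))))
step 3: [delta@1.0.0] ((\x.((4 + ((\y.0) false)) - (2 * (3 + 2)))) ((6 - 1) == (4 - ((if true then (\v.0) else (\w.1)) (let p = false in p)))))
step 4: [delta@1.0] ((\x.((4 + ((\y.0) false)) - (2 * (3 + 2)))) (5 == (4 - ((if true then (\v.0) else (\w.1)) (let p = false in p)))))

Answer: delta at 1.0 : (6 - 1)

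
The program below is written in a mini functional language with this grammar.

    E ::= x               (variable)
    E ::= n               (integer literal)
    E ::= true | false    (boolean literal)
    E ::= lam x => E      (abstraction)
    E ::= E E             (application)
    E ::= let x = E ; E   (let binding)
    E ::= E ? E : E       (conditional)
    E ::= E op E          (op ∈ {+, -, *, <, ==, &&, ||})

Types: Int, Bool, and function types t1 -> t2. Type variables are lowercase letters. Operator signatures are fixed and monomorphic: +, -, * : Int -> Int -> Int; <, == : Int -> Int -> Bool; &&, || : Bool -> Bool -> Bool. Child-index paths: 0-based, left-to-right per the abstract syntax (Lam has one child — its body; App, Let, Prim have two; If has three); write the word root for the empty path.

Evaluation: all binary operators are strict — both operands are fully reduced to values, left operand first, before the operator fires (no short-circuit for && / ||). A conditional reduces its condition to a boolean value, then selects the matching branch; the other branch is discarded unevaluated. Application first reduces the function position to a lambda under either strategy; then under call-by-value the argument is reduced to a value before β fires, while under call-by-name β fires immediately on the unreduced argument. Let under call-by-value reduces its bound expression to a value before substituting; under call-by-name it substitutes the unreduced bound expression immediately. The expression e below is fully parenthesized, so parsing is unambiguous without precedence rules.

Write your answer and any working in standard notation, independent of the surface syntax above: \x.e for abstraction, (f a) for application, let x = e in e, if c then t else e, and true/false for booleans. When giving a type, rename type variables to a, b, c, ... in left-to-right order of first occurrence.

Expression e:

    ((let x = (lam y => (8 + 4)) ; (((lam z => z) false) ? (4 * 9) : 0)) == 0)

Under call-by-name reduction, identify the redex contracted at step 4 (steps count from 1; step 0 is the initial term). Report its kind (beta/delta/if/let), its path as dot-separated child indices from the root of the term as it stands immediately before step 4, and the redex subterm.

Answer: delta at root : (0 == 0)

Working:
step 0: ((let x = (\y.(8 + 4)) in (if ((\z.z) false) then (4 * 9) else 0)) == 0)
step 1: [let@0] ((if ((\z.z) false) then (4 * 9) else 0) == 0)
step 2: [beta@0.0] ((if false then (4 * 9) else 0) == 0)
step 3: [if@0] (0 == 0)
step 4: [delta@root] true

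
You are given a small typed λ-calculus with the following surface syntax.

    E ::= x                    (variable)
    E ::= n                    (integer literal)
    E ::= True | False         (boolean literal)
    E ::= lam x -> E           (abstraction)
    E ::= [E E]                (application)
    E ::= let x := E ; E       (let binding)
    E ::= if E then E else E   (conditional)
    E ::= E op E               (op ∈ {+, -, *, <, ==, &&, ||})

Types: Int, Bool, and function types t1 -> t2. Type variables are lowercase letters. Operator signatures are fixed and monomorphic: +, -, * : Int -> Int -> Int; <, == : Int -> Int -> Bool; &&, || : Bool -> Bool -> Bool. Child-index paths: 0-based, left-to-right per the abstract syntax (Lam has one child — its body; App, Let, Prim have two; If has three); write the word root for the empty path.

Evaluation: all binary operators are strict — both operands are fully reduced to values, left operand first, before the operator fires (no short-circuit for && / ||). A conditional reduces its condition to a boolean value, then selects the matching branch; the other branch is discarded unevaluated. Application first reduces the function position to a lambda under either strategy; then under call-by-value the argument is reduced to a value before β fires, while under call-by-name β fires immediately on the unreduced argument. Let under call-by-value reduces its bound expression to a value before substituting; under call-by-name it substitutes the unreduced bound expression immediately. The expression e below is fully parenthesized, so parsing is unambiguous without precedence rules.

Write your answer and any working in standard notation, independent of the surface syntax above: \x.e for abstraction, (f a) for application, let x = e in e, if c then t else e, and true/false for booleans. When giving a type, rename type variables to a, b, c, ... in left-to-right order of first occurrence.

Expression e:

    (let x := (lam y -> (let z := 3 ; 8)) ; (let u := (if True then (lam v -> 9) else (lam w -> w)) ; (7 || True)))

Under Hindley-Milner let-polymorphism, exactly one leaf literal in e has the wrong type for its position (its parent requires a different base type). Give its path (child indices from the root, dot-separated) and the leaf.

Answer: 1.1.0 : 7

Working:
let z : Int
\y._ : a -> Int
let x : forall. a -> Int
  unify Bool ~ Bool
\v._ : b -> Int
w : c
\w._ : c -> c
  unify b -> Int ~ c -> c
  unify b ~ c
  unify Int ~ c
let u : Int -> Int
  unify Int ~ Bool
  FAIL: mismatch Int ~ Bool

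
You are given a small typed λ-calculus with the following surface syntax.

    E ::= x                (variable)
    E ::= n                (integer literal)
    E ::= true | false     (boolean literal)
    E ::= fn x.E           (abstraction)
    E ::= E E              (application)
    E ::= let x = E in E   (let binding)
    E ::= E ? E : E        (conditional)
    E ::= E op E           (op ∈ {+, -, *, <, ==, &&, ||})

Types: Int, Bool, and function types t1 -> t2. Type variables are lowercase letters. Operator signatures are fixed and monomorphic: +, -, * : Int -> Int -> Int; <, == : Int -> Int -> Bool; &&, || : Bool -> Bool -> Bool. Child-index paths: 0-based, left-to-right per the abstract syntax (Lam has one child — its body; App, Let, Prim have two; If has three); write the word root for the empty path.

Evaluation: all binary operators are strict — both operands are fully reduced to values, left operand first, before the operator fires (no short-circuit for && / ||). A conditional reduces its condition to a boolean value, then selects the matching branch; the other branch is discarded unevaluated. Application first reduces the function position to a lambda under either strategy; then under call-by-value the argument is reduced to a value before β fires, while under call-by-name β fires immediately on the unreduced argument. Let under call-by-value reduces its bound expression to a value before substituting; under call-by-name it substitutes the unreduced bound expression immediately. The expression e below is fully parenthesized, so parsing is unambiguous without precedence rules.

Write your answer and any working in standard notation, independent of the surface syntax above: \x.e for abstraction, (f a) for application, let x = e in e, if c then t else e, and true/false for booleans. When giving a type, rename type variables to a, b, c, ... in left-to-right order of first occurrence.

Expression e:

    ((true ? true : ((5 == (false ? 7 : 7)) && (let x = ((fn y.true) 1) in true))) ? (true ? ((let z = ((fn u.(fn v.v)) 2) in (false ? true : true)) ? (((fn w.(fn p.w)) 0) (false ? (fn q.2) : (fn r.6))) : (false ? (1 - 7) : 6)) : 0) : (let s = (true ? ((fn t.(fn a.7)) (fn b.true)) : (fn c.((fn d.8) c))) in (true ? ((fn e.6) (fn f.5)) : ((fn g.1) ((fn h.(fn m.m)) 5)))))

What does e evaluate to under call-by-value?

Answer: 0

Working:
step 0: (if (if true then true else ((5 == (if false then 7 else 7)) && (let x = ((\y.true) 1) in true))) then (if true then (if (let z = ((\u.(\v.v)) 2) in (if false then true else true)) then (((\w.(\p.w)) 0) (if false then (\q.2) else (\r.6))) else (if false then (1 - 7) else 6)) else 0) else (let s = (if true then ((\t.(\a.7)) (\b.true)) else (\c.((\d.8) c))) in (if true then ((\e.6) (\f.5)) else ((\g.1) ((\h.(\m.m)) 5)))))
step 1: [if@0] (if true then (if true then (if (let z = ((\u.(\v.v)) 2) in (if false then true else true)) then (((\w.(\p.w)) 0) (if false then (\q.2) else (\r.6))) else (if false then (1 - 7) else 6)) else 0) else (let s = (if true then ((\t.(\a.7)) (\b.true)) else (\c.((\d.8) c))) in (if true then ((\e.6) (\f.5)) else ((\g.1) ((\h.(\m.m)) 5)))))
step 2: [if@root] (if true then (if (let z = ((\u.(\v.v)) 2) in (if false then true else true)) then (((\w.(\p.w)) 0) (if false then (\q.2) else (\r.6))) else (if false then (1 - 7) else 6)) else 0)
step 3: [if@root] (if (let z = ((\u.(\v.v)) 2) in (if false then true else true)) then (((\w.(\p.w)) 0) (if false then (\q.2) else (\r.6))) else (if false then (1 - 7) else 6))
step 4: [beta@0.0] (if (let z = (\v.v) in (if false then true else true)) then (((\w.(\p.w)) 0) (if false then (\q.2) else (\r.6))) else (if false then (1 - 7) else 6))
step 5: [let@0] (if (if false then true else true) then (((\w.(\p.w)) 0) (if false then (\q.2) else (\r.6))) else (if false then (1 - 7) else 6))
step 6: [if@0] (if true then (((\w.(\p.w)) 0) (if false then (\q.2) else (\r.6))) else (if false then (1 - 7) else 6))
step 7: [if@root] (((\w.(\p.w)) 0) (if false then (\q.2) else (\r.6)))
step 8: [beta@0] ((\p.0) (if false then (\q.2) else (\r.6)))
step 9: [if@1] ((\p.0) (\r.6))
step 10: [beta@root] 0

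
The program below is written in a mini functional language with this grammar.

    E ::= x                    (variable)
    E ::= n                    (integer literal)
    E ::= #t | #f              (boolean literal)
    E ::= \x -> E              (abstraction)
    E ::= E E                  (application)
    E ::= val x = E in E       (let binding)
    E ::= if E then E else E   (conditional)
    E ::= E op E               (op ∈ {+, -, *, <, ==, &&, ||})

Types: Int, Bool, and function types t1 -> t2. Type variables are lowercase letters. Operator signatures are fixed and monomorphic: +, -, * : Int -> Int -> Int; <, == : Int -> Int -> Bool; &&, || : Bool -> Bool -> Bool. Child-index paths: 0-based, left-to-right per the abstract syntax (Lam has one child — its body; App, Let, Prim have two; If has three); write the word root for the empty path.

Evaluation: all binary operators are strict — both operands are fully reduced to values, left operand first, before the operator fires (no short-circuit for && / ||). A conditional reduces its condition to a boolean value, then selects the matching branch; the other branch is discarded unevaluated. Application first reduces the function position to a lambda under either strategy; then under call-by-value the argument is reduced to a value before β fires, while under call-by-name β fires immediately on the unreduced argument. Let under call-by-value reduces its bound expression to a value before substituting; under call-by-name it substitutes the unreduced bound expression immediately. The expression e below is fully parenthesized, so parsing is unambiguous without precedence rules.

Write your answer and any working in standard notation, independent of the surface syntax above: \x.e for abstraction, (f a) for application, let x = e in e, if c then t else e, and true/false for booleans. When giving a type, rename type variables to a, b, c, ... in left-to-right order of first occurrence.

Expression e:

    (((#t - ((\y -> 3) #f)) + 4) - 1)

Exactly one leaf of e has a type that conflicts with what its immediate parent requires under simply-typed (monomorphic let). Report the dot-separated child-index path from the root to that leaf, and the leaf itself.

Derivation:
  unify Bool ~ Int
  FAIL: mismatch Bool ~ Int

Answer: 0.0.0 : true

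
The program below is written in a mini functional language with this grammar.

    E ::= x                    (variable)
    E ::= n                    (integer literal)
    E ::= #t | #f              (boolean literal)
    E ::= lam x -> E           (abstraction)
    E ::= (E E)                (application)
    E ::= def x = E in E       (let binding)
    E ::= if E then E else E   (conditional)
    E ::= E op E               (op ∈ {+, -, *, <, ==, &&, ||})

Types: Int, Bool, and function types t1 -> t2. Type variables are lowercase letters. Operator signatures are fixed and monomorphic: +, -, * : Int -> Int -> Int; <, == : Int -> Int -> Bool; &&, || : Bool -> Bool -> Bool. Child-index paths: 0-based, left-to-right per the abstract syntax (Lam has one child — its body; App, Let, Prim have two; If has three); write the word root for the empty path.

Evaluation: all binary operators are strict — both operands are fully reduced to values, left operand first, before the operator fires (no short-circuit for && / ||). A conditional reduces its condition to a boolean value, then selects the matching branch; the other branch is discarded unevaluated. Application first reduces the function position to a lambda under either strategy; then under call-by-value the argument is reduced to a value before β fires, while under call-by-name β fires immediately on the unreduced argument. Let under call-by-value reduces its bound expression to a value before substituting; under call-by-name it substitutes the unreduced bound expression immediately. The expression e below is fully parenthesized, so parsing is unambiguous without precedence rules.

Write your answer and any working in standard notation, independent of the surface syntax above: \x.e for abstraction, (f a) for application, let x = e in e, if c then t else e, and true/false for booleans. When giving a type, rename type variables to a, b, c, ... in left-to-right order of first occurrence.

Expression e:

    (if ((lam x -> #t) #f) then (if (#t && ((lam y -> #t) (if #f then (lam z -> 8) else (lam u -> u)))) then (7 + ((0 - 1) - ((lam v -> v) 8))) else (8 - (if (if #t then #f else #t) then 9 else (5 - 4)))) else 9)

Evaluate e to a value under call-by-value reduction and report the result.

Derivation:
step 0: (if ((\x.true) false) then (if (true && ((\y.true) (if false then (\z.8) else (\u.u)))) then (7 + ((0 - 1) - ((\v.v) 8))) else (8 - (if (if true then false else true) then 9 else (5 - 4)))) else 9)
step 1: [beta@0] (if true then (if (true && ((\y.true) (if false then (\z.8) else (\u.u)))) then (7 + ((0 - 1) - ((\v.v) 8))) else (8 - (if (if true then false else true) then 9 else (5 - 4)))) else 9)
step 2: [if@root] (if (true && ((\y.true) (if false then (\z.8) else (\u.u)))) then (7 + ((0 - 1) - ((\v.v) 8))) else (8 - (if (if true then false else true) then 9 else (5 - 4))))
step 3: [if@0.1.1] (if (true && ((\y.true) (\u.u))) then (7 + ((0 - 1) - ((\v.v) 8))) else (8 - (if (if true then false else true) then 9 else (5 - 4))))
step 4: [beta@0.1] (if (true && true) then (7 + ((0 - 1) - ((\v.v) 8))) else (8 - (if (if true then false else true) then 9 else (5 - 4))))
step 5: [delta@0] (if true then (7 + ((0 - 1) - ((\v.v) 8))) else (8 - (if (if true then false else true) then 9 else (5 - 4))))
step 6: [if@root] (7 + ((0 - 1) - ((\v.v) 8)))
step 7: [delta@1.0] (7 + (-1 - ((\v.v) 8)))
step 8: [beta@1.1] (7 + (-1 - 8))
step 9: [delta@1] (7 + -9)
step 10: [delta@root] -2

Answer: -2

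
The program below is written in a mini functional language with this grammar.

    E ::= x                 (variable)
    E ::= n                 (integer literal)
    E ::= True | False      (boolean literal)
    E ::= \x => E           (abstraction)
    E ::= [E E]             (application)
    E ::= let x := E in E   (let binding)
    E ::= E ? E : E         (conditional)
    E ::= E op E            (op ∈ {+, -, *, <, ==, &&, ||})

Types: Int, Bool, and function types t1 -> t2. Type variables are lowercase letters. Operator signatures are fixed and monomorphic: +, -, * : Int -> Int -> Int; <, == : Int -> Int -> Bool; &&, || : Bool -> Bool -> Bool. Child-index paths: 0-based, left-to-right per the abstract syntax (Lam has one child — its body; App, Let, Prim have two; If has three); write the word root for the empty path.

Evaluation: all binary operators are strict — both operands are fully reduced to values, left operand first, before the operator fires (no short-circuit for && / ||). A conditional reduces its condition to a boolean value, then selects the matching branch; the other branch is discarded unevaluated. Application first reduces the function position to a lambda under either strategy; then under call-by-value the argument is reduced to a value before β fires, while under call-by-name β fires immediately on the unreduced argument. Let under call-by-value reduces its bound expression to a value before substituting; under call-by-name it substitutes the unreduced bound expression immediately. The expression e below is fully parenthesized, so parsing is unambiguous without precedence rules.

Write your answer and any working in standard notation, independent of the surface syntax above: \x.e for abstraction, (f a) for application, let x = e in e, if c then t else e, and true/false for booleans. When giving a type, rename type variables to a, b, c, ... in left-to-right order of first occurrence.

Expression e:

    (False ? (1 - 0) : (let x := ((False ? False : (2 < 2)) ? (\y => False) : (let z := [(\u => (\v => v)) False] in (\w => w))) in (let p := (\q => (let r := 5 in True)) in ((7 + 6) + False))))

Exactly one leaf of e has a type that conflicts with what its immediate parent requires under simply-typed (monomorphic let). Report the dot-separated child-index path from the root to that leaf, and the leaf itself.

Derivation:
  unify Bool ~ Bool
  unify Int ~ Int
  unify Int ~ Int
  unify Bool ~ Bool
  unify Int ~ Int
  unify Int ~ Int
  unify Bool ~ Bool
  unify Bool ~ Bool
\y._ : a -> Bool
v : c
\v._ : c -> c
\u._ : b -> c -> c
  unify b -> c -> c ~ Bool -> d
  unify b ~ Bool
  unify c -> c ~ d
_ _ : c -> c
let z : c -> c
w : e
\w._ : e -> e
  unify a -> Bool ~ e -> e
  unify a ~ e
  unify Bool ~ e
let x : Bool -> Bool
let r : Int
\q._ : f -> Bool
let p : f -> Bool
  unify Int ~ Int
  unify Int ~ Int
  unify Int ~ Int
  unify Bool ~ Int
  FAIL: mismatch Bool ~ Int

Answer: 2.1.1.1 : false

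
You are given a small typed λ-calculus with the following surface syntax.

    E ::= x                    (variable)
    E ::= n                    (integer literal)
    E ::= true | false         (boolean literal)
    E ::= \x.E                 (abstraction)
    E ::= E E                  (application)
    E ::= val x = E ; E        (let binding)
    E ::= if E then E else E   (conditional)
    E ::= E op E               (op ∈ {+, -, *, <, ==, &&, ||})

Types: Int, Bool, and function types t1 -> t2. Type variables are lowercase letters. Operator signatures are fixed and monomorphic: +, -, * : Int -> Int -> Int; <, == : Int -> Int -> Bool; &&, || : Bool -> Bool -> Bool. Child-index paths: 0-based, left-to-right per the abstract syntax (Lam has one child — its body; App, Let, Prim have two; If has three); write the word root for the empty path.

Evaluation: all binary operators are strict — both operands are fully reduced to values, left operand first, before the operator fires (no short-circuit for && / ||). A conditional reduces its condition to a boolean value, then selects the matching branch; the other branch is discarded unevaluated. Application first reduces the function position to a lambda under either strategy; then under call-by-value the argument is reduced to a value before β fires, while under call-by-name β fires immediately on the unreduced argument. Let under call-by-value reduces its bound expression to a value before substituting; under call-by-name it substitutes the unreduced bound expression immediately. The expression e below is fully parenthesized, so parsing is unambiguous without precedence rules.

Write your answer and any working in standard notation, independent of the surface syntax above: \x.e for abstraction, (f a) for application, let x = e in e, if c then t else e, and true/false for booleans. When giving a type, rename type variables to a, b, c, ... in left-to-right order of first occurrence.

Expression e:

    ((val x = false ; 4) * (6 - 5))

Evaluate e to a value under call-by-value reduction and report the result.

Answer: 4

Working:
step 0: ((let x = false in 4) * (6 - 5))
step 1: [let@0] (4 * (6 - 5))
step 2: [delta@1] (4 * 1)
step 3: [delta@root] 4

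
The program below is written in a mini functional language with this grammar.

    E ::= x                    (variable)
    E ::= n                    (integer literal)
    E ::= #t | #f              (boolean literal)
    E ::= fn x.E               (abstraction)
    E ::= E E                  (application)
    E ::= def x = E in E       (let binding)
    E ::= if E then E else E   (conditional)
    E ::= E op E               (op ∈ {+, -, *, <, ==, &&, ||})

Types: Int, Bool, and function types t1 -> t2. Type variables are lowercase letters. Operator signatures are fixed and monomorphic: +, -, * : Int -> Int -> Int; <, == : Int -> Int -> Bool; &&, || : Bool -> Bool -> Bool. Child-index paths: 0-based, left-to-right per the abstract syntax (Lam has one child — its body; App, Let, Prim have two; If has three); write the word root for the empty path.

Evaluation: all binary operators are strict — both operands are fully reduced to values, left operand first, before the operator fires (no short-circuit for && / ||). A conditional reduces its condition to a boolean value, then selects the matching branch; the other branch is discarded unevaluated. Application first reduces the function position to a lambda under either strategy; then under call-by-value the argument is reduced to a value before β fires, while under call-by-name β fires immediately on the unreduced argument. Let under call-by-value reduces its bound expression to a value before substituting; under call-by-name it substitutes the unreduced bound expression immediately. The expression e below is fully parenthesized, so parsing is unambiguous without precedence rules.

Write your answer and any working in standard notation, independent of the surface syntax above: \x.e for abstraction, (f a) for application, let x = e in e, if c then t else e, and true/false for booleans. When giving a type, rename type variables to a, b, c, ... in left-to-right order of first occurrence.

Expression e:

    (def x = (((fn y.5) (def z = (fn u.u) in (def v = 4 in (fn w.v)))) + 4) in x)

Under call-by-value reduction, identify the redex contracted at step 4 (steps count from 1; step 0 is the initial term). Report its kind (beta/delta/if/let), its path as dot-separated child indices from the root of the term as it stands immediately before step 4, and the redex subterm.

Working:
step 0: (let x = (((\y.5) (let z = (\u.u) in (let v = 4 in (\w.v)))) + 4) in x)
step 1: [let@0.0.1] (let x = (((\y.5) (let v = 4 in (\w.v))) + 4) in x)
step 2: [let@0.0.1] (let x = (((\y.5) (\w.4)) + 4) in x)
step 3: [beta@0.0] (let x = (5 + 4) in x)
step 4: [delta@0] (let x = 9 in x)

Answer: delta at 0 : (5 + 4)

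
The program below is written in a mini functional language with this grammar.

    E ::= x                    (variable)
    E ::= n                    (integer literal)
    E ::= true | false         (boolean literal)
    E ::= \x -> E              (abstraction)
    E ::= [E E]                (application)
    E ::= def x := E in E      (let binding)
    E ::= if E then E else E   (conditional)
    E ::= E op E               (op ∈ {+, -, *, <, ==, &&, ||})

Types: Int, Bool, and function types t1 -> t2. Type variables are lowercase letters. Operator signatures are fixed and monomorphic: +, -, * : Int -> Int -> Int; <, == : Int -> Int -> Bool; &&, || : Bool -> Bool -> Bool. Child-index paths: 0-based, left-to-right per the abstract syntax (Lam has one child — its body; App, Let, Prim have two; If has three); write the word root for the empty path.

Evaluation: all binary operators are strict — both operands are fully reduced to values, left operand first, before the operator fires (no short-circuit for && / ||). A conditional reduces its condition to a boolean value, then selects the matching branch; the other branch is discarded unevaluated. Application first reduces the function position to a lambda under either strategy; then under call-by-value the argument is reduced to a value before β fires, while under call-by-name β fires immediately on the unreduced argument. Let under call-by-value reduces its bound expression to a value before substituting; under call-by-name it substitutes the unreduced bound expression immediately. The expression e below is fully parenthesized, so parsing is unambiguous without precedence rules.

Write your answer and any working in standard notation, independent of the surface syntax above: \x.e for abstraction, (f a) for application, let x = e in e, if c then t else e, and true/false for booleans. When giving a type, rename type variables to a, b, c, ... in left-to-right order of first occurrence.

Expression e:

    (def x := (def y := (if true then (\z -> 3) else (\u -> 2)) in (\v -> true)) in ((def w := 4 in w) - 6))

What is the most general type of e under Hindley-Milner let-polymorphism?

Answer: Int

Working:
  unify Bool ~ Bool
\z._ : a -> Int
\u._ : b -> Int
  unify a -> Int ~ b -> Int
  unify a ~ b
  unify Int ~ Int
let y : forall. b -> Int
\v._ : c -> Bool
let x : forall. c -> Bool
let w : Int
w : Int
  unify Int ~ Int
  unify Int ~ Int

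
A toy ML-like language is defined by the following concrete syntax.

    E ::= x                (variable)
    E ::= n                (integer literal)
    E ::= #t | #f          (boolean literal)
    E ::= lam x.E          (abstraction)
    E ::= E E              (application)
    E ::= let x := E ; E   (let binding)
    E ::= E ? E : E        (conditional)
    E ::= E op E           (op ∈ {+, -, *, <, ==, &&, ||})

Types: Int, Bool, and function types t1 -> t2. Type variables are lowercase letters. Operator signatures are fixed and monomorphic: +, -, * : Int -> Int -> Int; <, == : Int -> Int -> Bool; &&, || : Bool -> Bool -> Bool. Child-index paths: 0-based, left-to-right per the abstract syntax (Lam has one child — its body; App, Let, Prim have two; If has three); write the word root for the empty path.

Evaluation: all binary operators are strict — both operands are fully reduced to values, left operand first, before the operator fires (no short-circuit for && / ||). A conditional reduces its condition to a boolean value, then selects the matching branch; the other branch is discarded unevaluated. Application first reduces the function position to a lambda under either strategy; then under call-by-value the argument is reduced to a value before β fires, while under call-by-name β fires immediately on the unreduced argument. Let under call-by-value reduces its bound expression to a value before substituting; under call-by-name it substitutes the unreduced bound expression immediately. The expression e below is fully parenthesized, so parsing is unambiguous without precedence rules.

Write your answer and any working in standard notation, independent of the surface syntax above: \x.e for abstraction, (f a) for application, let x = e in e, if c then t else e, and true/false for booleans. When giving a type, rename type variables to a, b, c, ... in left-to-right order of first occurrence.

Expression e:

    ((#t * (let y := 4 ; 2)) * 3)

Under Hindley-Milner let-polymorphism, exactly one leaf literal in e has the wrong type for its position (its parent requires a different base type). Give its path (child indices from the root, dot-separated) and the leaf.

Working:
  unify Bool ~ Int
  FAIL: mismatch Bool ~ Int

Answer: 0.0 : true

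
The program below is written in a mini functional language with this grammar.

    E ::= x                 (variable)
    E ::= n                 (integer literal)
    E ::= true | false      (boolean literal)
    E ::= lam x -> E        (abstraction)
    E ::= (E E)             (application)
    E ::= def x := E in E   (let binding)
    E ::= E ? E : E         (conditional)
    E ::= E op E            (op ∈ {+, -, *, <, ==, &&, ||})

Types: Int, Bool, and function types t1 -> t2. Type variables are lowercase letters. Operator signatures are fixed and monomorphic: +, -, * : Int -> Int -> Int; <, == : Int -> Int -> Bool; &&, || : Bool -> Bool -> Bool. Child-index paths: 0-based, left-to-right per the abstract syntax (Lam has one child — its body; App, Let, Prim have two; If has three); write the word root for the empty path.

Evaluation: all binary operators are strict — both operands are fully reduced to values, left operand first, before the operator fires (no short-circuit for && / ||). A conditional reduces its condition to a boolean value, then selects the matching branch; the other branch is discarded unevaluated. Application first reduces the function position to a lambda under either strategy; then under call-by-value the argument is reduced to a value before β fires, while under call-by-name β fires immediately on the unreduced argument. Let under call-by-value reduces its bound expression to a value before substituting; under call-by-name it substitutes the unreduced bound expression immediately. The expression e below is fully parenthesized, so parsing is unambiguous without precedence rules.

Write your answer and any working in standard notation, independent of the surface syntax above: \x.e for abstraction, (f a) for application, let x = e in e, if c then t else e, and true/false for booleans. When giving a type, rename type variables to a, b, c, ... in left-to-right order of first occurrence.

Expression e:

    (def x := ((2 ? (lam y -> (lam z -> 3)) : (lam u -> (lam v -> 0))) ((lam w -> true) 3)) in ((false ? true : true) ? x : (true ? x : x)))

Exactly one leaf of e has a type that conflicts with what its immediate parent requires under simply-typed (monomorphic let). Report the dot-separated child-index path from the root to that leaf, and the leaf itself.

Working:
  unify Int ~ Bool
  FAIL: mismatch Int ~ Bool

Answer: 0.0.0 : 2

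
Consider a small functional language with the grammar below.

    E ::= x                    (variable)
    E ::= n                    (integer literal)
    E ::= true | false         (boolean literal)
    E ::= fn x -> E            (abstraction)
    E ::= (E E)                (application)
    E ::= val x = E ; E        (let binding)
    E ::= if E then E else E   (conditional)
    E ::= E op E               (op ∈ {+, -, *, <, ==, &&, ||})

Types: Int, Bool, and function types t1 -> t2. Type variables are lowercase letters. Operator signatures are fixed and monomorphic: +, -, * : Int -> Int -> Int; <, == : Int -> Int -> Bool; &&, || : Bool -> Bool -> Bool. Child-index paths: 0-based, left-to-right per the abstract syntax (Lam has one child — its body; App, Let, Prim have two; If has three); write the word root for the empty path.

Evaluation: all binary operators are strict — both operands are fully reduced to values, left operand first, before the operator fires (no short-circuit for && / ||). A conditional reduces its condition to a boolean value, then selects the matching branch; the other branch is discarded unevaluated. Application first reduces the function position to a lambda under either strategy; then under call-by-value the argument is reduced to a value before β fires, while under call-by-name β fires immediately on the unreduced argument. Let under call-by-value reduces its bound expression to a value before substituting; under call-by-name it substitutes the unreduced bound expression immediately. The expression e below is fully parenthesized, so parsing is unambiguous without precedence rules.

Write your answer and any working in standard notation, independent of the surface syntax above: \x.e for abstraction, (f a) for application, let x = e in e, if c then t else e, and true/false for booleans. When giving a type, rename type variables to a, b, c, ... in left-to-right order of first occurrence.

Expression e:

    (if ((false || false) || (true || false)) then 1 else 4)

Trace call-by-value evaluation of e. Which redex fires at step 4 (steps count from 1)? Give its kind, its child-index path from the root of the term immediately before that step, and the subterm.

Answer: if at root : (if true then 1 else 4)

Derivation:
step 0: (if ((false || false) || (true || false)) then 1 else 4)
step 1: [delta@0.0] (if (false || (true || false)) then 1 else 4)
step 2: [delta@0.1] (if (false || true) then 1 else 4)
step 3: [delta@0] (if true then 1 else 4)
step 4: [if@root] 1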